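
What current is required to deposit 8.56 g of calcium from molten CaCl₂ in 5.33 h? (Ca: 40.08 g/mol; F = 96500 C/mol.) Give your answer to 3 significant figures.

n(Ca) = 8.56 / 40.08 = 0.2136 mol
Ca²⁺ + 2e⁻ → Ca, so n(e⁻) = 2 × 0.2136 = 0.4272 mol
Q = 0.4272 × 96500 = 41220 C
I = Q / t = 41220 / 19188 s = 2.15 A

2.15 A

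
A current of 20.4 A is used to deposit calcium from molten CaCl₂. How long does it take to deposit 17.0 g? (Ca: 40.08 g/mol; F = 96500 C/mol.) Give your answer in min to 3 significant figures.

n(Ca) = 17.0 / 40.08 = 0.4242 mol
Ca²⁺ + 2e⁻ → Ca, so n(e⁻) = 2 × 0.4242 = 0.8484 mol
Q = 0.8484 × 96500 = 81870 C
t = Q / I = 81870 / 20.4 = 4013 s = 66.9 min

66.9 min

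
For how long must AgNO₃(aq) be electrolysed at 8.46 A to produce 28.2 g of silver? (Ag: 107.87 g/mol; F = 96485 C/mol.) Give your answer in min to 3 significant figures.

49.7 min

n(Ag) = 28.2 / 107.87 = 0.2614 mol
Ag⁺ + e⁻ → Ag, so n(e⁻) = 0.2614 mol
Q = 0.2614 × 96485 = 25220 C
t = Q / I = 25220 / 8.46 = 2981 s = 49.7 min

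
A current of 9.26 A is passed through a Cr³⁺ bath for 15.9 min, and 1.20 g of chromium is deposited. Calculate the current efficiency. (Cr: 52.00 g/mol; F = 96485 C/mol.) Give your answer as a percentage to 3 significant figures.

75.6%

Q = 9.26 × 954 = 8834 C
n(e⁻) = 8834 / 96485 = 0.09156 mol
Cr³⁺ + 3e⁻ → Cr, so theoretical n(Cr) = 0.03052 mol → 1.587 g
Efficiency = 1.20 / 1.587 = 0.7561 = 75.6%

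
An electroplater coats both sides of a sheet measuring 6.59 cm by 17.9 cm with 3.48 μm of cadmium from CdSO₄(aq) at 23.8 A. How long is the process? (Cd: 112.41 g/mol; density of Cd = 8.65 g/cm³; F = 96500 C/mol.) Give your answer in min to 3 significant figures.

0.854 min

Plated area = 2 × 6.59 × 17.9 = 235.9 cm²
Volume = 235.9 × 3.48×10⁻⁴ cm = 0.08209 cm³
m(Cd) = 0.08209 × 8.65 = 0.7101 g
n(Cd) = 0.7101 / 112.41 = 0.006317 mol; n(e⁻) = 2 × 0.006317 = 0.01263 mol
Q = 0.01263 × 96500 = 1219 C
t = 1219 / 23.8 = 51.22 s = 0.854 min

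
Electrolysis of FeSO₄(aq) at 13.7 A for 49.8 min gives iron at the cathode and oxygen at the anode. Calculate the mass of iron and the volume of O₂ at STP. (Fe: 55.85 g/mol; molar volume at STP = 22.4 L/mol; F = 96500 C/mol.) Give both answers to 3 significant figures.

Q = 13.7 × 2988 = 40940 C; n(e⁻) = 40940 / 96500 = 0.4242 mol
Cathode: Fe²⁺ + 2e⁻ → Fe → n(Fe) = 0.4242/2 = 0.2121 mol → 11.8 g
Anode: 2H₂O → O₂ + 4H⁺ + 4e⁻ → n(O₂) = 0.4242/4 = 0.1061 mol → 2.38 L

11.8 g Fe; 2.38 L O₂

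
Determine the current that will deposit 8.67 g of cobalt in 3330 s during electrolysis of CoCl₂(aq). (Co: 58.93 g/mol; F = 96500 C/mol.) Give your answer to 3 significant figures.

n(Co) = 8.67 / 58.93 = 0.1471 mol
Co²⁺ + 2e⁻ → Co, so n(e⁻) = 2 × 0.1471 = 0.2942 mol
Q = 0.2942 × 96500 = 28390 C
I = Q / t = 28390 / 3330 s = 8.53 A

8.53 A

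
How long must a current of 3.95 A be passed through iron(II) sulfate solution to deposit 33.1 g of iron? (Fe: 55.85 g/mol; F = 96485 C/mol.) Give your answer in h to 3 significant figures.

8.04 h

n(Fe) = 33.1 / 55.85 = 0.5927 mol
Fe²⁺ + 2e⁻ → Fe, so n(e⁻) = 2 × 0.5927 = 1.185 mol
Q = 1.185 × 96485 = 1.143×10^5 C
t = Q / I = 1.143×10^5 / 3.95 = 28940 s = 8.04 h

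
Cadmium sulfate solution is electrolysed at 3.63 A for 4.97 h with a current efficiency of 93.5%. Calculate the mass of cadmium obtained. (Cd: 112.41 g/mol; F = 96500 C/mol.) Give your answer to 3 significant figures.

Q = 3.63 × 17892 = 64950 C
n(e⁻) = 64950 / 96500 = 0.6731 mol
Cd²⁺ + 2e⁻ → Cd, so theoretical m(Cd) = 0.3366 × 112.41 = 37.84 g
Actual mass = 93.5% × 37.84 = 35.4 g

35.4 g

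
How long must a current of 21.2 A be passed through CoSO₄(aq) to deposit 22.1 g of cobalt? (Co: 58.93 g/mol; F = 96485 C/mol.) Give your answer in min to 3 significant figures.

56.9 min

n(Co) = 22.1 / 58.93 = 0.3750 mol
Co²⁺ + 2e⁻ → Co, so n(e⁻) = 2 × 0.3750 = 0.7500 mol
Q = 0.7500 × 96485 = 72360 C
t = Q / I = 72360 / 21.2 = 3413 s = 56.9 min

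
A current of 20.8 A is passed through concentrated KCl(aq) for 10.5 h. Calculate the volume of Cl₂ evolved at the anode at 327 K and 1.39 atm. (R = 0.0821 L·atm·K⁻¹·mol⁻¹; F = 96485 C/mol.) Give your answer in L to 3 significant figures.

78.7 L

Q = 20.8 A × 37800 s = 7.862×10^5 C
n(e⁻) = Q/F = 7.862×10^5/96485 = 8.148 mol
2Cl⁻ → Cl₂ + 2e⁻, so n(Cl₂) = 8.148 / 2 = 4.074 mol
V = nRT/P = 4.074 × 0.0821 × 327 / 1.39 = 78.69 L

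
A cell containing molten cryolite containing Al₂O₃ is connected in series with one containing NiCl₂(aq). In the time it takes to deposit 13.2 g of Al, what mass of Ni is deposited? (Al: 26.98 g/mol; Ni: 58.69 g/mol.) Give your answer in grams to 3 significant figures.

n(Al) = 13.2 / 26.98 = 0.4893 mol
Al³⁺ + 3e⁻ → Al, so n(e⁻) = 3 × 0.4893 = 1.468 mol
The cells are in series, so the same charge (and hence the same n(e⁻) = 1.468 mol) passes through both.
Ni²⁺ + 2e⁻ → Ni, so n(Ni) = 1.468 / 2 = 0.7340 mol
m(Ni) = 0.7340 × 58.69 = 43.1 g

43.1 g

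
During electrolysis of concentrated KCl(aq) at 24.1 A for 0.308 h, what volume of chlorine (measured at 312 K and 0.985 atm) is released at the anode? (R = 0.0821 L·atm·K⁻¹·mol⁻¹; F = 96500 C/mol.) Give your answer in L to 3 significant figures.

Charge passed = 24.1 × 1108.8 = 26720 C
n(e⁻) = 26720 / 96500 = 0.2769 mol
2Cl⁻ → Cl₂ + 2e⁻, so n(Cl₂) = 0.2769 / 2 = 0.1385 mol
V = nRT/P = 0.1385 × 0.0821 × 312 / 0.985 = 3.602 L

3.60 L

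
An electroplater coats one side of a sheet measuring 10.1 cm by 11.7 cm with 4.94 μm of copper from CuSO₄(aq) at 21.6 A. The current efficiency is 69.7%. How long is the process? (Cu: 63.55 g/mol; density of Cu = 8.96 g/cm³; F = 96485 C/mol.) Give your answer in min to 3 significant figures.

Plated area = 10.1 × 11.7 = 118.2 cm²
Volume = 118.2 × 4.94×10⁻⁴ cm = 0.05839 cm³
m(Cu) = 0.05839 × 8.96 = 0.5232 g
n(Cu) = 0.5232 / 63.55 = 0.008233 mol; n(e⁻) = 2 × 0.008233 = 0.01647 mol
Q = 0.01647 × 96485 / 0.697 = 2280 C
t = 2280 / 21.6 = 105.6 s = 1.76 min

1.76 min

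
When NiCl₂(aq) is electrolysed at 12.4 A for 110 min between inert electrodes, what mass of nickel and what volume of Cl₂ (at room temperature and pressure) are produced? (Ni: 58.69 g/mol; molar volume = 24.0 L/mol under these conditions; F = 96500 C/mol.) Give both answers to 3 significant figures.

24.9 g Ni; 10.2 L Cl₂

Q = 12.4 × 6600 = 81840 C; n(e⁻) = 81840 / 96500 = 0.8481 mol
Cathode: Ni²⁺ + 2e⁻ → Ni → n(Ni) = 0.8481/2 = 0.4241 mol → 24.9 g
Anode: 2Cl⁻ → Cl₂ + 2e⁻ → n(Cl₂) = 0.8481/2 = 0.4241 mol → 10.2 L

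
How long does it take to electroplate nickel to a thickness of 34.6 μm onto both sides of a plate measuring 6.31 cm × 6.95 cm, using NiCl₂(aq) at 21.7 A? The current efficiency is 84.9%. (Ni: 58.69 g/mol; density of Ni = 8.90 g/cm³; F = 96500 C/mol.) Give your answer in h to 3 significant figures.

0.134 h

Plated area = 2 × 6.31 × 6.95 = 87.71 cm²
Volume = 87.71 × 34.6×10⁻⁴ cm = 0.3035 cm³
m(Ni) = 0.3035 × 8.90 = 2.701 g
n(Ni) = 2.701 / 58.69 = 0.04602 mol; n(e⁻) = 2 × 0.04602 = 0.09204 mol
Q = 0.09204 × 96500 / 0.849 = 10460 C
t = 10460 / 21.7 = 482.0 s = 0.134 h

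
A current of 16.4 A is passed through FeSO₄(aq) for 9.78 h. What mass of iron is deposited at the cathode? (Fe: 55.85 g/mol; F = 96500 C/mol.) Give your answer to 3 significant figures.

Q = It = 16.4 × 35208 = 5.774×10^5 C
n(e⁻) = 5.774×10^5 / 96500 = 5.983 mol
Fe²⁺ + 2e⁻ → Fe, so n(Fe) = 5.983 / 2 = 2.992 mol
m = 2.992 × 55.85 = 167 g

167 g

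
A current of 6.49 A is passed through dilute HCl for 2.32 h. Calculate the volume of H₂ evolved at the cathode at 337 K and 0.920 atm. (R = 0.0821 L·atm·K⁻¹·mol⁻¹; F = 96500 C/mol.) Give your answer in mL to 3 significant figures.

8450 mL

Q = It = 6.49 × 8352 = 54200 C
Moles of electrons = 54200 / 96500 = 0.5617 mol
2H⁺ + 2e⁻ → H₂, so n(H₂) = 0.5617 / 2 = 0.2809 mol
V = nRT/P = 0.2809 × 0.0821 × 337 / 0.920 = 8.448 L
= 8450 mL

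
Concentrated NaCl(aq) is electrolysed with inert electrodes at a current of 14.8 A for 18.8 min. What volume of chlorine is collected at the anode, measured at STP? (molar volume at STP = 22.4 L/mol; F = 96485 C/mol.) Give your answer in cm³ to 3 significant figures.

1940 cm³

Q = It = 14.8 × 1128 = 16690 C
n(e⁻) = 16690 / 96485 = 0.1730 mol
2Cl⁻ → Cl₂ + 2e⁻, so n(Cl₂) = 0.1730 / 2 = 0.08650 mol
V = 0.08650 × 22.4 = 1.938 L
= 1940 cm³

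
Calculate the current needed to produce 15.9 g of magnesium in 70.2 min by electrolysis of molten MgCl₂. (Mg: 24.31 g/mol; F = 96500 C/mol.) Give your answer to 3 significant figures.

n(Mg) = 15.9 / 24.31 = 0.6541 mol
Mg²⁺ + 2e⁻ → Mg, so n(e⁻) = 2 × 0.6541 = 1.308 mol
Q = 1.308 × 96500 = 1.262×10^5 C
I = Q / t = 1.262×10^5 / 4212 s = 30.0 A

30.0 A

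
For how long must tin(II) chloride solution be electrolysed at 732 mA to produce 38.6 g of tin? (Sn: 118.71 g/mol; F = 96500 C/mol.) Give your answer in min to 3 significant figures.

1430 min

n(Sn) = 38.6 / 118.71 = 0.3252 mol
Sn²⁺ + 2e⁻ → Sn, so n(e⁻) = 2 × 0.3252 = 0.6504 mol
Q = 0.6504 × 96500 = 62760 C
t = Q / I = 62760 / 0.732 = 85740 s = 1430 min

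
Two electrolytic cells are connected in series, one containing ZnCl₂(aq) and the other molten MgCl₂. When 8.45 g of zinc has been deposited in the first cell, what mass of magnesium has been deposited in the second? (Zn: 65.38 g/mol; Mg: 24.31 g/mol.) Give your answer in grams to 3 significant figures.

n(Zn) = 8.45 / 65.38 = 0.1292 mol
Zn²⁺ + 2e⁻ → Zn, so n(e⁻) = 2 × 0.1292 = 0.2584 mol
The cells are in series, so the same charge (and hence the same n(e⁻) = 0.2584 mol) passes through both.
Mg²⁺ + 2e⁻ → Mg, so n(Mg) = 0.2584 / 2 = 0.1292 mol
m(Mg) = 0.1292 × 24.31 = 3.14 g

3.14 g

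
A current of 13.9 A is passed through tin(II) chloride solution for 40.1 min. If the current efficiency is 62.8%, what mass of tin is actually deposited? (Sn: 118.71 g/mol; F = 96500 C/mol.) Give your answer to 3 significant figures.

Q = 13.9 × 2406 = 33440 C
n(e⁻) = 33440 / 96500 = 0.3465 mol
Sn²⁺ + 2e⁻ → Sn, so theoretical m(Sn) = 0.1733 × 118.71 = 20.57 g
Actual mass = 62.8% × 20.57 = 12.9 g

12.9 g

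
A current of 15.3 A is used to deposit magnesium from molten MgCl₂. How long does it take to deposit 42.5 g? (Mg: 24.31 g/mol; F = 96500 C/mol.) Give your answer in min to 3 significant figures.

n(Mg) = 42.5 / 24.31 = 1.748 mol
Mg²⁺ + 2e⁻ → Mg, so n(e⁻) = 2 × 1.748 = 3.496 mol
Q = 3.496 × 96500 = 3.374×10^5 C
t = Q / I = 3.374×10^5 / 15.3 = 22050 s = 368 min

368 min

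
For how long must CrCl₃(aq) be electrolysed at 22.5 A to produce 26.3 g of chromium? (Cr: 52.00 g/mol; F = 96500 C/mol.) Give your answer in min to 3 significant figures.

108 min

n(Cr) = 26.3 / 52.00 = 0.5058 mol
Cr³⁺ + 3e⁻ → Cr, so n(e⁻) = 3 × 0.5058 = 1.517 mol
Q = 1.517 × 96500 = 1.464×10^5 C
t = Q / I = 1.464×10^5 / 22.5 = 6507 s = 108 min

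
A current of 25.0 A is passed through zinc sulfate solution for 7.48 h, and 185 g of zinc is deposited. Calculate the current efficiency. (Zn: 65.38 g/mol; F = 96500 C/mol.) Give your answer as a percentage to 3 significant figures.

Q = 25.0 × 26928 = 6.732×10^5 C
n(e⁻) = 6.732×10^5 / 96500 = 6.976 mol
Zn²⁺ + 2e⁻ → Zn, so theoretical n(Zn) = 3.488 mol → 228.0 g
Efficiency = 185 / 228.0 = 0.8114 = 81.1%

81.1%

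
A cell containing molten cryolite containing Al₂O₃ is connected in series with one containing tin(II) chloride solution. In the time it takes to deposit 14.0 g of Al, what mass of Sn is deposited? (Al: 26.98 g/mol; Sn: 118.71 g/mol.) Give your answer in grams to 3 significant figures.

n(Al) = 14.0 / 26.98 = 0.5189 mol
Al³⁺ + 3e⁻ → Al, so n(e⁻) = 3 × 0.5189 = 1.557 mol
The cells are in series, so the same charge (and hence the same n(e⁻) = 1.557 mol) passes through both.
Sn²⁺ + 2e⁻ → Sn, so n(Sn) = 1.557 / 2 = 0.7785 mol
m(Sn) = 0.7785 × 118.71 = 92.4 g

92.4 g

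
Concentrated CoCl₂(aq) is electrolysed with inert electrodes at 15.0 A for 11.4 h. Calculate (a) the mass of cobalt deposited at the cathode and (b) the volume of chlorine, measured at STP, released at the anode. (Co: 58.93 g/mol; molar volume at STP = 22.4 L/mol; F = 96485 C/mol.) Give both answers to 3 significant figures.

Q = 15.0 × 41040 = 6.156×10^5 C; n(e⁻) = 6.156×10^5 / 96485 = 6.380 mol
Cathode: Co²⁺ + 2e⁻ → Co → n(Co) = 6.380/2 = 3.190 mol → 188 g
Anode: 2Cl⁻ → Cl₂ + 2e⁻ → n(Cl₂) = 6.380/2 = 3.190 mol → 71.5 L

188 g Co; 71.5 L Cl₂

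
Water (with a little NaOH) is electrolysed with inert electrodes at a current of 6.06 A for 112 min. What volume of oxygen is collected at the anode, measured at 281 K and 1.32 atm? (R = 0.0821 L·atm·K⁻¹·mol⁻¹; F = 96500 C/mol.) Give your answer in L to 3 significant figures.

Charge passed = 6.06 × 6720 = 40720 C
n(e⁻) = 40720 / 96500 = 0.4220 mol
2H₂O → O₂ + 4H⁺ + 4e⁻, so n(O₂) = 0.4220 / 4 = 0.1055 mol
V = nRT/P = 0.1055 × 0.0821 × 281 / 1.32 = 1.844 L

1.84 L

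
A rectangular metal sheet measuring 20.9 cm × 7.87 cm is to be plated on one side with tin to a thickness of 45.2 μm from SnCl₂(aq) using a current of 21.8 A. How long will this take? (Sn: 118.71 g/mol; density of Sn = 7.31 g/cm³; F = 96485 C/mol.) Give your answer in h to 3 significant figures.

0.113 h

Plated area = 20.9 × 7.87 = 164.5 cm²
Volume = 164.5 × 45.2×10⁻⁴ cm = 0.7435 cm³
m(Sn) = 0.7435 × 7.31 = 5.435 g
n(Sn) = 5.435 / 118.71 = 0.04578 mol; n(e⁻) = 2 × 0.04578 = 0.09156 mol
Q = 0.09156 × 96485 = 8834 C
t = 8834 / 21.8 = 405.2 s = 0.113 h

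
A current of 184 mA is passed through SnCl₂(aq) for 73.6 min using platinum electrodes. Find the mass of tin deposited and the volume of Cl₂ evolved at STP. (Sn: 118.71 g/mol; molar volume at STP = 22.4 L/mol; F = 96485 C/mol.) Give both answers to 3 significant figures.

0.500 g Sn; 0.0943 L Cl₂

Q = 0.184 × 4416 = 812.5 C; n(e⁻) = 812.5 / 96485 = 0.008421 mol
Cathode: Sn²⁺ + 2e⁻ → Sn → n(Sn) = 0.008421/2 = 0.004211 mol → 0.500 g
Anode: 2Cl⁻ → Cl₂ + 2e⁻ → n(Cl₂) = 0.008421/2 = 0.004211 mol → 0.0943 L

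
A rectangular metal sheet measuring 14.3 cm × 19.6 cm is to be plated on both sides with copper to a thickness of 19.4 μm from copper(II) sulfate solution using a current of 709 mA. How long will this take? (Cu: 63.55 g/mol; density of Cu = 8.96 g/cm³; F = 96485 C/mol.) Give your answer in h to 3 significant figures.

Plated area = 2 × 14.3 × 19.6 = 560.6 cm²
Volume = 560.6 × 19.4×10⁻⁴ cm = 1.088 cm³
m(Cu) = 1.088 × 8.96 = 9.748 g
n(Cu) = 9.748 / 63.55 = 0.1534 mol; n(e⁻) = 2 × 0.1534 = 0.3068 mol
Q = 0.3068 × 96485 = 29600 C
t = 29600 / 0.709 = 41750 s = 11.6 h

11.6 h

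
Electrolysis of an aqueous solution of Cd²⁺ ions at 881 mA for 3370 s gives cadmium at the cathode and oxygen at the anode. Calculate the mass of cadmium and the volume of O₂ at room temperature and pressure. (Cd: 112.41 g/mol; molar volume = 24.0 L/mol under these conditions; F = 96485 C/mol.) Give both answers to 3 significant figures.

Q = 0.881 × 3370 = 2969 C; n(e⁻) = 2969 / 96485 = 0.03077 mol
Cathode: Cd²⁺ + 2e⁻ → Cd → n(Cd) = 0.03077/2 = 0.01539 mol → 1.73 g
Anode: 2H₂O → O₂ + 4H⁺ + 4e⁻ → n(O₂) = 0.03077/4 = 0.007693 mol → 0.185 L

1.73 g Cd; 0.185 L O₂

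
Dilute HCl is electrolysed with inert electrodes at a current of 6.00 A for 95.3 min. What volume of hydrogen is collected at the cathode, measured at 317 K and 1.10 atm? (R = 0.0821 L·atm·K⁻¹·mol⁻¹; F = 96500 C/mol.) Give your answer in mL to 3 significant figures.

4210 mL

Charge passed = 6.00 × 5718 = 34310 C
n(e⁻) = 34310 / 96500 = 0.3555 mol
2H⁺ + 2e⁻ → H₂, so n(H₂) = 0.3555 / 2 = 0.1778 mol
V = nRT/P = 0.1778 × 0.0821 × 317 / 1.10 = 4.207 L
= 4210 mL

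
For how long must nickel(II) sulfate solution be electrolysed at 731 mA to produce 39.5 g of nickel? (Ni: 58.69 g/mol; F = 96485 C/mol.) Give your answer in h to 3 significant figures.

49.4 h

n(Ni) = 39.5 / 58.69 = 0.6730 mol
Ni²⁺ + 2e⁻ → Ni, so n(e⁻) = 2 × 0.6730 = 1.346 mol
Q = 1.346 × 96485 = 1.299×10^5 C
t = Q / I = 1.299×10^5 / 0.731 = 1.777×10^5 s = 49.4 h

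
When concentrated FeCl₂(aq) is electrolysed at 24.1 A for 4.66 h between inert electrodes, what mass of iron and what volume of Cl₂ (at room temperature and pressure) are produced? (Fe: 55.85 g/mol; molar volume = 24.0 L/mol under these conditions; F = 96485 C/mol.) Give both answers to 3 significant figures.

117 g Fe; 50.3 L Cl₂

Q = 24.1 × 16776 = 4.043×10^5 C; n(e⁻) = 4.043×10^5 / 96485 = 4.190 mol
Cathode: Fe²⁺ + 2e⁻ → Fe → n(Fe) = 4.190/2 = 2.095 mol → 117 g
Anode: 2Cl⁻ → Cl₂ + 2e⁻ → n(Cl₂) = 4.190/2 = 2.095 mol → 50.3 L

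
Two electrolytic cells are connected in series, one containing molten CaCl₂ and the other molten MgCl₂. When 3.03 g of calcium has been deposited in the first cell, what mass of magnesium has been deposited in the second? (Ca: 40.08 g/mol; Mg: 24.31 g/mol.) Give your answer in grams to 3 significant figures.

1.84 g

n(Ca) = 3.03 / 40.08 = 0.07560 mol
Ca²⁺ + 2e⁻ → Ca, so n(e⁻) = 2 × 0.07560 = 0.1512 mol
Same current for the same time ⇒ same n(e⁻) = 0.1512 mol in both cells.
Mg²⁺ + 2e⁻ → Mg, so n(Mg) = 0.1512 / 2 = 0.07560 mol
m(Mg) = 0.07560 × 24.31 = 1.84 g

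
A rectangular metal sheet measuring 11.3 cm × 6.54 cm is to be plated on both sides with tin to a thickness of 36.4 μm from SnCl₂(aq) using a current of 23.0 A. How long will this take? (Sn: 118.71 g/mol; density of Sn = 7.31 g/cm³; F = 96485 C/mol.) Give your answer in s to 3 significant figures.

Plated area = 2 × 11.3 × 6.54 = 147.8 cm²
Volume = 147.8 × 36.4×10⁻⁴ cm = 0.5380 cm³
m(Sn) = 0.5380 × 7.31 = 3.933 g
n(Sn) = 3.933 / 118.71 = 0.03313 mol; n(e⁻) = 2 × 0.03313 = 0.06626 mol
Q = 0.06626 × 96485 = 6393 C
t = 6393 / 23.0 = 278.0 s

278 s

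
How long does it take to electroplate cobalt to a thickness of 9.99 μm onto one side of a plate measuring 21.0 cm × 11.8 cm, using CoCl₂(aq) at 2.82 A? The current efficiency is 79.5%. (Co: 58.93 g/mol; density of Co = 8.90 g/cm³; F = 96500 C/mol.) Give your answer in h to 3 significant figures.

0.894 h

Plated area = 21.0 × 11.8 = 247.8 cm²
Volume = 247.8 × 9.99×10⁻⁴ cm = 0.2476 cm³
m(Co) = 0.2476 × 8.90 = 2.204 g
n(Co) = 2.204 / 58.93 = 0.03740 mol; n(e⁻) = 2 × 0.03740 = 0.07480 mol
Q = 0.07480 × 96500 / 0.795 = 9079 C
t = 9079 / 2.82 = 3220 s = 0.894 h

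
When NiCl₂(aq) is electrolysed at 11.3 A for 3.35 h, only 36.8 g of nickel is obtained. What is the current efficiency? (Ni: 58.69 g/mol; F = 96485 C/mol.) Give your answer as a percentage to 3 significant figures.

Q = 11.3 × 12060 = 1.363×10^5 C
n(e⁻) = 1.363×10^5 / 96485 = 1.413 mol
Ni²⁺ + 2e⁻ → Ni, so theoretical n(Ni) = 0.7065 mol → 41.46 g
Efficiency = 36.8 / 41.46 = 0.8876 = 88.8%

88.8%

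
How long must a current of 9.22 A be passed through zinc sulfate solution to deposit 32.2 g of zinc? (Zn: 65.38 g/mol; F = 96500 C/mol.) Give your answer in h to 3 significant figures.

2.86 h

n(Zn) = 32.2 / 65.38 = 0.4925 mol
Zn²⁺ + 2e⁻ → Zn, so n(e⁻) = 2 × 0.4925 = 0.9850 mol
Q = 0.9850 × 96500 = 95050 C
t = Q / I = 95050 / 9.22 = 10310 s = 2.86 h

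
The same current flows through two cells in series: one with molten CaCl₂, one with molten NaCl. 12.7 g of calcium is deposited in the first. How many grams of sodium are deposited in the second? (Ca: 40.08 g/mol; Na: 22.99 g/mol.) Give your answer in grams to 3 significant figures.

n(Ca) = 12.7 / 40.08 = 0.3169 mol
Ca²⁺ + 2e⁻ → Ca, so n(e⁻) = 2 × 0.3169 = 0.6338 mol
The cells are in series, so the same charge (and hence the same n(e⁻) = 0.6338 mol) passes through both.
Na⁺ + e⁻ → Na, so n(Na) = 0.6338 mol
m(Na) = 0.6338 × 22.99 = 14.6 g

14.6 g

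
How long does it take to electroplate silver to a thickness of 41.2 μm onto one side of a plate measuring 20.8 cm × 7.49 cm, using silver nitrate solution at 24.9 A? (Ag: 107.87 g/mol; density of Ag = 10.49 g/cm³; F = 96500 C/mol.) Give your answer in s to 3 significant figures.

242 s

Plated area = 20.8 × 7.49 = 155.8 cm²
Volume = 155.8 × 41.2×10⁻⁴ cm = 0.6419 cm³
m(Ag) = 0.6419 × 10.49 = 6.734 g
n(Ag) = 6.734 / 107.87 = 0.06243 mol; n(e⁻) = 0.06243 mol
Q = 0.06243 × 96500 = 6024 C
t = 6024 / 24.9 = 241.9 s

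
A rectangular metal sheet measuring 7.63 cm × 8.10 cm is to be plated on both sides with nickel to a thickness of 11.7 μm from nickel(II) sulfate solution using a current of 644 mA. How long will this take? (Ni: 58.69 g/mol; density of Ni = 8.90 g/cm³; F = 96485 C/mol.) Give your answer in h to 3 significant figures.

1.83 h

Plated area = 2 × 7.63 × 8.10 = 123.6 cm²
Volume = 123.6 × 11.7×10⁻⁴ cm = 0.1446 cm³
m(Ni) = 0.1446 × 8.90 = 1.287 g
n(Ni) = 1.287 / 58.69 = 0.02193 mol; n(e⁻) = 2 × 0.02193 = 0.04386 mol
Q = 0.04386 × 96485 = 4232 C
t = 4232 / 0.644 = 6571 s = 1.83 h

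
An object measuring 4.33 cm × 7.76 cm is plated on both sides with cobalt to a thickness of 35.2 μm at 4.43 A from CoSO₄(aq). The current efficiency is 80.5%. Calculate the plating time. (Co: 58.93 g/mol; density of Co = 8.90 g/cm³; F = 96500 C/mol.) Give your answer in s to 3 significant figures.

Plated area = 2 × 4.33 × 7.76 = 67.20 cm²
Volume = 67.20 × 35.2×10⁻⁴ cm = 0.2365 cm³
m(Co) = 0.2365 × 8.90 = 2.105 g
n(Co) = 2.105 / 58.93 = 0.03572 mol; n(e⁻) = 2 × 0.03572 = 0.07144 mol
Q = 0.07144 × 96500 / 0.805 = 8564 C
t = 8564 / 4.43 = 1933 s

1930 s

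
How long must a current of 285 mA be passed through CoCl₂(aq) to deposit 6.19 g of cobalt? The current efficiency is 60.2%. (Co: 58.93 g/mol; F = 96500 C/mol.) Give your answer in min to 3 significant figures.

1970 min

n(Co) = 6.19 / 58.93 = 0.1050 mol
Co²⁺ + 2e⁻ → Co, so n(e⁻) = 2 × 0.1050 = 0.2100 mol
Q = 0.2100 × 96500 / 0.602 = 33660 C
t = Q / I = 33660 / 0.285 = 1.181×10^5 s = 1970 min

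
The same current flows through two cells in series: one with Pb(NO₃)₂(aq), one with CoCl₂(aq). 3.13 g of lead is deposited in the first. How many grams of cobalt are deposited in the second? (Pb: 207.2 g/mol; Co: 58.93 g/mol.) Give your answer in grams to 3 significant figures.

0.890 g

n(Pb) = 3.13 / 207.2 = 0.01511 mol
Pb²⁺ + 2e⁻ → Pb, so n(e⁻) = 2 × 0.01511 = 0.03022 mol
Since the cells are in series, n(e⁻) in the Co cell is also 0.03022 mol.
Co²⁺ + 2e⁻ → Co, so n(Co) = 0.03022 / 2 = 0.01511 mol
m(Co) = 0.01511 × 58.93 = 0.890 g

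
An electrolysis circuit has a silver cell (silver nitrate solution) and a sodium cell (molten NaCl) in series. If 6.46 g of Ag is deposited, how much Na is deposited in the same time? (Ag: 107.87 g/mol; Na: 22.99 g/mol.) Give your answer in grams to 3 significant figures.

n(Ag) = 6.46 / 107.87 = 0.05989 mol
Ag⁺ + e⁻ → Ag, so n(e⁻) = 0.05989 mol
In series, the same 0.05989 mol of electrons flows through the second cell.
Na⁺ + e⁻ → Na, so n(Na) = 0.05989 mol
m(Na) = 0.05989 × 22.99 = 1.38 g

1.38 g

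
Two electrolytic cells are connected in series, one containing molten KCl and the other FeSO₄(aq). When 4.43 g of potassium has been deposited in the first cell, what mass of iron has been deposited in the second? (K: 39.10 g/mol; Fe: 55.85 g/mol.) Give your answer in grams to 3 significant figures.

n(K) = 4.43 / 39.10 = 0.1133 mol
K⁺ + e⁻ → K, so n(e⁻) = 0.1133 mol
The cells are in series, so the same charge (and hence the same n(e⁻) = 0.1133 mol) passes through both.
Fe²⁺ + 2e⁻ → Fe, so n(Fe) = 0.1133 / 2 = 0.05665 mol
m(Fe) = 0.05665 × 55.85 = 3.16 g

3.16 g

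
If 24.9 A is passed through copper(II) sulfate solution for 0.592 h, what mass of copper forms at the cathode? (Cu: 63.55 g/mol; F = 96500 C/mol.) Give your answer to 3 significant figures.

17.5 g

Q = 24.9 A × 2131.2 s = 53070 C
n(e⁻) = 53070 / 96500 = 0.5499 mol
Cu²⁺ + 2e⁻ → Cu, so n(Cu) = 0.5499 / 2 = 0.2750 mol
m = 0.2750 × 63.55 = 17.5 g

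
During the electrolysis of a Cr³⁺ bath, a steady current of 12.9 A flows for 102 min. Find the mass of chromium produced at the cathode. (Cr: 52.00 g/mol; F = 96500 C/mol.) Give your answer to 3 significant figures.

14.2 g

Charge passed = 12.9 × 6120 = 78950 C
n(e⁻) = Q/F = 78950/96500 = 0.8181 mol
Cr³⁺ + 3e⁻ → Cr, so n(Cr) = 0.8181 / 3 = 0.2727 mol
m = 0.2727 × 52.00 = 14.2 g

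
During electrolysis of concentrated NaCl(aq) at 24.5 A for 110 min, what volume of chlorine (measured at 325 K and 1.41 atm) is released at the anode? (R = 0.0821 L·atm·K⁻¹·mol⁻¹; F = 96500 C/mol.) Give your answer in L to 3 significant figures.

15.9 L

Q = It = 24.5 × 6600 = 1.617×10^5 C
n(e⁻) = Q/F = 1.617×10^5/96500 = 1.676 mol
2Cl⁻ → Cl₂ + 2e⁻, so n(Cl₂) = 1.676 / 2 = 0.8380 mol
V = nRT/P = 0.8380 × 0.0821 × 325 / 1.41 = 15.86 L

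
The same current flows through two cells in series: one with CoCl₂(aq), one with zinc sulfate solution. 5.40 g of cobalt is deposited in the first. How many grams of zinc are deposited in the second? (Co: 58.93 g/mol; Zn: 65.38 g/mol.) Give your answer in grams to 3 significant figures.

5.99 g

n(Co) = 5.40 / 58.93 = 0.09163 mol
Co²⁺ + 2e⁻ → Co, so n(e⁻) = 2 × 0.09163 = 0.1833 mol
In series, the same 0.1833 mol of electrons flows through the second cell.
Zn²⁺ + 2e⁻ → Zn, so n(Zn) = 0.1833 / 2 = 0.09165 mol
m(Zn) = 0.09165 × 65.38 = 5.99 g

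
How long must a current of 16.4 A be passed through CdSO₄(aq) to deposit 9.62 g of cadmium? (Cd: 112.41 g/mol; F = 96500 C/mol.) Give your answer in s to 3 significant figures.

1010 s

n(Cd) = 9.62 / 112.41 = 0.08558 mol
Cd²⁺ + 2e⁻ → Cd, so n(e⁻) = 2 × 0.08558 = 0.1712 mol
Q = 0.1712 × 96500 = 16520 C
t = Q / I = 16520 / 16.4 = 1007 s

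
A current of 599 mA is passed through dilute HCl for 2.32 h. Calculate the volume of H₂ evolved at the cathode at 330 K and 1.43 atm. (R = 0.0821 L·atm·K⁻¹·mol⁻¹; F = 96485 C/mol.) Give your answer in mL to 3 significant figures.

Q = 0.599 A × 8352 s = 5003 C
n(e⁻) = 5003 / 96485 = 0.05185 mol
2H⁺ + 2e⁻ → H₂, so n(H₂) = 0.05185 / 2 = 0.02593 mol
V = nRT/P = 0.02593 × 0.0821 × 330 / 1.43 = 0.4913 L
= 491 mL

491 mL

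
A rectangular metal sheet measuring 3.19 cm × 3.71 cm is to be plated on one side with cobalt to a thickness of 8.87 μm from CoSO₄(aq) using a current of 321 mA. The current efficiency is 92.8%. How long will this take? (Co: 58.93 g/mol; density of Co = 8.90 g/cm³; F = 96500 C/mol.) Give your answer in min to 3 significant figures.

Plated area = 3.19 × 3.71 = 11.83 cm²
Volume = 11.83 × 8.87×10⁻⁴ cm = 0.01049 cm³
m(Co) = 0.01049 × 8.90 = 0.09336 g
n(Co) = 0.09336 / 58.93 = 0.001584 mol; n(e⁻) = 2 × 0.001584 = 0.003168 mol
Q = 0.003168 × 96500 / 0.928 = 329.4 C
t = 329.4 / 0.321 = 1026 s = 17.1 min

17.1 min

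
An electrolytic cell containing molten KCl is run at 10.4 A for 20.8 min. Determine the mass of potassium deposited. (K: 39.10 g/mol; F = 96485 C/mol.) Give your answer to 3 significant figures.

5.26 g

Charge passed = 10.4 × 1248 = 12980 C
Moles of electrons = 12980 / 96485 = 0.1345 mol
K⁺ + e⁻ → K, so n(K) = 0.1345 mol
m = 0.1345 × 39.10 = 5.26 g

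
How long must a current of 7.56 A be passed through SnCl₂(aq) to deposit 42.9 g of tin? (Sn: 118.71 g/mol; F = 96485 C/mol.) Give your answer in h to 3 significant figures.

2.56 h

n(Sn) = 42.9 / 118.71 = 0.3614 mol
Sn²⁺ + 2e⁻ → Sn, so n(e⁻) = 2 × 0.3614 = 0.7228 mol
Q = 0.7228 × 96485 = 69740 C
t = Q / I = 69740 / 7.56 = 9225 s = 2.56 h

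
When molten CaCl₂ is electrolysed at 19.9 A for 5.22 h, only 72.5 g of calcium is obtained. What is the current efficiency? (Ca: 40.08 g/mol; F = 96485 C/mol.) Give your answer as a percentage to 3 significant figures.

Q = 19.9 × 18792 = 3.740×10^5 C
n(e⁻) = 3.740×10^5 / 96485 = 3.876 mol
Ca²⁺ + 2e⁻ → Ca, so theoretical n(Ca) = 1.938 mol → 77.68 g
Efficiency = 72.5 / 77.68 = 0.9333 = 93.3%

93.3%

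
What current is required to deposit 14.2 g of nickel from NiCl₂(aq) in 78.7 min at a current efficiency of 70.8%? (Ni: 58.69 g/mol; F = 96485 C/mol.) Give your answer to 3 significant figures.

n(Ni) = 14.2 / 58.69 = 0.2419 mol
Ni²⁺ + 2e⁻ → Ni, so n(e⁻) = 2 × 0.2419 = 0.4838 mol
Q = 0.4838 × 96485 / 0.708 = 65930 C
I = Q / t = 65930 / 4722 s = 14.0 A

14.0 A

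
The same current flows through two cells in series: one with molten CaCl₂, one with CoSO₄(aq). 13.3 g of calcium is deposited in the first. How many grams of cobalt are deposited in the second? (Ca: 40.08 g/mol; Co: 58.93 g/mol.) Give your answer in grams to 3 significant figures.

n(Ca) = 13.3 / 40.08 = 0.3318 mol
Ca²⁺ + 2e⁻ → Ca, so n(e⁻) = 2 × 0.3318 = 0.6636 mol
Since the cells are in series, n(e⁻) in the Co cell is also 0.6636 mol.
Co²⁺ + 2e⁻ → Co, so n(Co) = 0.6636 / 2 = 0.3318 mol
m(Co) = 0.3318 × 58.93 = 19.6 g

19.6 g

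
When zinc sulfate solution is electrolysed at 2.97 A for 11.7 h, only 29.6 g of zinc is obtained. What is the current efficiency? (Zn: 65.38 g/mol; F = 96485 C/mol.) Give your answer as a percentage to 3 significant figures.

69.8%

Q = 2.97 × 42120 = 1.251×10^5 C
n(e⁻) = 1.251×10^5 / 96485 = 1.297 mol
Zn²⁺ + 2e⁻ → Zn, so theoretical n(Zn) = 0.6485 mol → 42.40 g
Efficiency = 29.6 / 42.40 = 0.6981 = 69.8%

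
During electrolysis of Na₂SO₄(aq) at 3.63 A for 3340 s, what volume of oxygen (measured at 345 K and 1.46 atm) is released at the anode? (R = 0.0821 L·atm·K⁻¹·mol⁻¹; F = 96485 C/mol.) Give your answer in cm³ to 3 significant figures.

Q = 3.63 A × 3340 s = 12120 C
n(e⁻) = Q/F = 12120/96485 = 0.1256 mol
2H₂O → O₂ + 4H⁺ + 4e⁻, so n(O₂) = 0.1256 / 4 = 0.03140 mol
V = nRT/P = 0.03140 × 0.0821 × 345 / 1.46 = 0.6092 L
= 609 cm³

609 cm³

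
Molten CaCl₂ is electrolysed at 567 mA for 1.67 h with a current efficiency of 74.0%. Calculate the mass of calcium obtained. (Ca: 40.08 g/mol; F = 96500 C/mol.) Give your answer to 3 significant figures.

0.524 g

Q = 0.567 × 6012 = 3409 C
n(e⁻) = 3409 / 96500 = 0.03533 mol
Ca²⁺ + 2e⁻ → Ca, so theoretical m(Ca) = 0.01767 × 40.08 = 0.7082 g
Actual mass = 74.0% × 0.7082 = 0.524 g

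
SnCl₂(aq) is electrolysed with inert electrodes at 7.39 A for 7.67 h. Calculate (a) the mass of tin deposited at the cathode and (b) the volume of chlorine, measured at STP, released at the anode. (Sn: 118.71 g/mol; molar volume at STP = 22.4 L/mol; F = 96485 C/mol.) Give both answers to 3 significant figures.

Q = 7.39 × 27612 = 2.041×10^5 C; n(e⁻) = 2.041×10^5 / 96485 = 2.115 mol
Cathode: Sn²⁺ + 2e⁻ → Sn → n(Sn) = 2.115/2 = 1.058 mol → 126 g
Anode: 2Cl⁻ → Cl₂ + 2e⁻ → n(Cl₂) = 2.115/2 = 1.058 mol → 23.7 L

126 g Sn; 23.7 L Cl₂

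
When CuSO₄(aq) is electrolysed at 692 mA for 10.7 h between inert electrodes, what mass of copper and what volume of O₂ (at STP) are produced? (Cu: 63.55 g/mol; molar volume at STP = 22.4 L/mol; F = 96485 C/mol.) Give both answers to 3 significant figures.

Q = 0.692 × 38520 = 26660 C; n(e⁻) = 26660 / 96485 = 0.2763 mol
Cathode: Cu²⁺ + 2e⁻ → Cu → n(Cu) = 0.2763/2 = 0.1382 mol → 8.78 g
Anode: 2H₂O → O₂ + 4H⁺ + 4e⁻ → n(O₂) = 0.2763/4 = 0.06908 mol → 1.55 L

8.78 g Cu; 1.55 L O₂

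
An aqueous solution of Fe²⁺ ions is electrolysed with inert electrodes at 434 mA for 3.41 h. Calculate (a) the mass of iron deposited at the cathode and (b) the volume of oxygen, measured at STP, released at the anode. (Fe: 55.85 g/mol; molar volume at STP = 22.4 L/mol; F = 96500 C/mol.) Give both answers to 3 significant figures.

1.54 g Fe; 0.309 L O₂

Q = 0.434 × 12276 = 5328 C; n(e⁻) = 5328 / 96500 = 0.05521 mol
Cathode: Fe²⁺ + 2e⁻ → Fe → n(Fe) = 0.05521/2 = 0.02761 mol → 1.54 g
Anode: 2H₂O → O₂ + 4H⁺ + 4e⁻ → n(O₂) = 0.05521/4 = 0.01380 mol → 0.309 L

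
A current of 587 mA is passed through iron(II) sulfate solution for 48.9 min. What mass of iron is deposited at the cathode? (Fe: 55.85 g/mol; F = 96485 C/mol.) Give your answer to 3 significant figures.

0.498 g

Q = 0.587 A × 2934 s = 1722 C
n(e⁻) = Q/F = 1722/96485 = 0.01785 mol
Fe²⁺ + 2e⁻ → Fe, so n(Fe) = 0.01785 / 2 = 0.008925 mol
m = 0.008925 × 55.85 = 0.498 g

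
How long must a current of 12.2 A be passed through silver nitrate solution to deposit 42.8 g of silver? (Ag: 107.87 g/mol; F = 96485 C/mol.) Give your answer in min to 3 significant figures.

n(Ag) = 42.8 / 107.87 = 0.3968 mol
Ag⁺ + e⁻ → Ag, so n(e⁻) = 0.3968 mol
Q = 0.3968 × 96485 = 38290 C
t = Q / I = 38290 / 12.2 = 3139 s = 52.3 min

52.3 min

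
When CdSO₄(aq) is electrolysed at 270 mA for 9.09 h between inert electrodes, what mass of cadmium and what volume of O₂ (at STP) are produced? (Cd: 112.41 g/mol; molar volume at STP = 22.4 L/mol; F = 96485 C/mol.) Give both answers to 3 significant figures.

5.15 g Cd; 0.513 L O₂

Q = 0.270 × 32724 = 8835 C; n(e⁻) = 8835 / 96485 = 0.09157 mol
Cathode: Cd²⁺ + 2e⁻ → Cd → n(Cd) = 0.09157/2 = 0.04579 mol → 5.15 g
Anode: 2H₂O → O₂ + 4H⁺ + 4e⁻ → n(O₂) = 0.09157/4 = 0.02289 mol → 0.513 L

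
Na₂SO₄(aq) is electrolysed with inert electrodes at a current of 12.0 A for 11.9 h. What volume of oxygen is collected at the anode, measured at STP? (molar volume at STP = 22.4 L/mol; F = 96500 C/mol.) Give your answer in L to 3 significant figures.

29.8 L

Q = It = 12.0 × 42840 = 5.141×10^5 C
n(e⁻) = 5.141×10^5 / 96500 = 5.327 mol
2H₂O → O₂ + 4H⁺ + 4e⁻, so n(O₂) = 5.327 / 4 = 1.332 mol
V = 1.332 × 22.4 = 29.84 L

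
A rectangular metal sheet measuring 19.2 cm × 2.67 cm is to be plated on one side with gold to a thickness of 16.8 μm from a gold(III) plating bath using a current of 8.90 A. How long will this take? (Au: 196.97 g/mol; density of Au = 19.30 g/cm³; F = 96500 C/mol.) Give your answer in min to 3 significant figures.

4.57 min

Plated area = 19.2 × 2.67 = 51.26 cm²
Volume = 51.26 × 16.8×10⁻⁴ cm = 0.08612 cm³
m(Au) = 0.08612 × 19.30 = 1.662 g
n(Au) = 1.662 / 196.97 = 0.008438 mol; n(e⁻) = 3 × 0.008438 = 0.02531 mol
Q = 0.02531 × 96500 = 2442 C
t = 2442 / 8.90 = 274.4 s = 4.57 min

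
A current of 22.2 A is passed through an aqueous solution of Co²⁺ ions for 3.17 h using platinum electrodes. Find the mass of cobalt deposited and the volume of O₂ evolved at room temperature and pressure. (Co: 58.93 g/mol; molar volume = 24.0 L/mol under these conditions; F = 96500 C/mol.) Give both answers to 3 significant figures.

77.4 g Co; 15.8 L O₂

Q = 22.2 × 11412 = 2.533×10^5 C; n(e⁻) = 2.533×10^5 / 96500 = 2.625 mol
Cathode: Co²⁺ + 2e⁻ → Co → n(Co) = 2.625/2 = 1.313 mol → 77.4 g
Anode: 2H₂O → O₂ + 4H⁺ + 4e⁻ → n(O₂) = 2.625/4 = 0.6563 mol → 15.8 L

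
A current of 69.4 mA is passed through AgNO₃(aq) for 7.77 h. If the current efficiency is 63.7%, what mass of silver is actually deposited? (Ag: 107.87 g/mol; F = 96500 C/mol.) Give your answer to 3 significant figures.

Q = 0.0694 × 27972 = 1941 C
n(e⁻) = 1941 / 96500 = 0.02011 mol
Ag⁺ + e⁻ → Ag, so theoretical m(Ag) = 0.02011 × 107.87 = 2.169 g
Actual mass = 63.7% × 2.169 = 1.38 g

1.38 g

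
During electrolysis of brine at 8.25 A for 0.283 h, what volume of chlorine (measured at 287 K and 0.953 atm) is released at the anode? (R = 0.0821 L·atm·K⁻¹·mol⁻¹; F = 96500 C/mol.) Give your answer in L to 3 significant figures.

Charge passed = 8.25 × 1018.8 = 8405 C
n(e⁻) = 8405 / 96500 = 0.08710 mol
2Cl⁻ → Cl₂ + 2e⁻, so n(Cl₂) = 0.08710 / 2 = 0.04355 mol
V = nRT/P = 0.04355 × 0.0821 × 287 / 0.953 = 1.077 L

1.08 L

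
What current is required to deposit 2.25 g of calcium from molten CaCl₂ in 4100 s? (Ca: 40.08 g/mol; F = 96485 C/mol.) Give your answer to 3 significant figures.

n(Ca) = 2.25 / 40.08 = 0.05614 mol
Ca²⁺ + 2e⁻ → Ca, so n(e⁻) = 2 × 0.05614 = 0.1123 mol
Q = 0.1123 × 96485 = 10840 C
I = Q / t = 10840 / 4100 s = 2.64 A

2.64 A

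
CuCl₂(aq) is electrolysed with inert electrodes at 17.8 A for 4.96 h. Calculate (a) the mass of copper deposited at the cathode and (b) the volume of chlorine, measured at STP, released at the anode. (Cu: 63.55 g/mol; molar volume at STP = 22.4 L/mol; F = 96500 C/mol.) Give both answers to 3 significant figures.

Q = 17.8 × 17856 = 3.178×10^5 C; n(e⁻) = 3.178×10^5 / 96500 = 3.293 mol
Cathode: Cu²⁺ + 2e⁻ → Cu → n(Cu) = 3.293/2 = 1.647 mol → 105 g
Anode: 2Cl⁻ → Cl₂ + 2e⁻ → n(Cl₂) = 3.293/2 = 1.647 mol → 36.9 L

105 g Cu; 36.9 L Cl₂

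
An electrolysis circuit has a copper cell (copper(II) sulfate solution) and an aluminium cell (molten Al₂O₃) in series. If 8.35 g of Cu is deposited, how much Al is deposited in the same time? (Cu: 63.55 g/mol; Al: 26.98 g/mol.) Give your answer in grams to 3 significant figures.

n(Cu) = 8.35 / 63.55 = 0.1314 mol
Cu²⁺ + 2e⁻ → Cu, so n(e⁻) = 2 × 0.1314 = 0.2628 mol
Same current for the same time ⇒ same n(e⁻) = 0.2628 mol in both cells.
Al³⁺ + 3e⁻ → Al, so n(Al) = 0.2628 / 3 = 0.08760 mol
m(Al) = 0.08760 × 26.98 = 2.36 g

2.36 g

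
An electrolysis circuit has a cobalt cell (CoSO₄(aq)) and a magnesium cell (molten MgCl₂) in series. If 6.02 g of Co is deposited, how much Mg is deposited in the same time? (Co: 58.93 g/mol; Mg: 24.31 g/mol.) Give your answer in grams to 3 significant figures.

2.48 g

n(Co) = 6.02 / 58.93 = 0.1022 mol
Co²⁺ + 2e⁻ → Co, so n(e⁻) = 2 × 0.1022 = 0.2044 mol
The cells are in series, so the same charge (and hence the same n(e⁻) = 0.2044 mol) passes through both.
Mg²⁺ + 2e⁻ → Mg, so n(Mg) = 0.2044 / 2 = 0.1022 mol
m(Mg) = 0.1022 × 24.31 = 2.48 g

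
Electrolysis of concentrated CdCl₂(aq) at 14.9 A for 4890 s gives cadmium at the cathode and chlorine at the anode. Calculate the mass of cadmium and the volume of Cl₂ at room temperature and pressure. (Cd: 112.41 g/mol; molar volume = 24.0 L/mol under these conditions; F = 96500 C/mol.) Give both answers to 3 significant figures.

42.4 g Cd; 9.06 L Cl₂

Q = 14.9 × 4890 = 72860 C; n(e⁻) = 72860 / 96500 = 0.7550 mol
Cathode: Cd²⁺ + 2e⁻ → Cd → n(Cd) = 0.7550/2 = 0.3775 mol → 42.4 g
Anode: 2Cl⁻ → Cl₂ + 2e⁻ → n(Cl₂) = 0.7550/2 = 0.3775 mol → 9.06 L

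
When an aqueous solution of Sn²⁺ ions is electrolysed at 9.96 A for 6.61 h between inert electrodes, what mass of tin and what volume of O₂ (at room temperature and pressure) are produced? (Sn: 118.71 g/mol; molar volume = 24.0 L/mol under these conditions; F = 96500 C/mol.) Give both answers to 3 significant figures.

Q = 9.96 × 23796 = 2.370×10^5 C; n(e⁻) = 2.370×10^5 / 96500 = 2.456 mol
Cathode: Sn²⁺ + 2e⁻ → Sn → n(Sn) = 2.456/2 = 1.228 mol → 146 g
Anode: 2H₂O → O₂ + 4H⁺ + 4e⁻ → n(O₂) = 2.456/4 = 0.6140 mol → 14.7 L

146 g Sn; 14.7 L O₂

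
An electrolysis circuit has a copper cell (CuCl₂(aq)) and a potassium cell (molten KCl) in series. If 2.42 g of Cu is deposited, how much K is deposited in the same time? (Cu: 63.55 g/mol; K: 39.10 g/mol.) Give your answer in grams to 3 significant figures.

n(Cu) = 2.42 / 63.55 = 0.03808 mol
Cu²⁺ + 2e⁻ → Cu, so n(e⁻) = 2 × 0.03808 = 0.07616 mol
Same current for the same time ⇒ same n(e⁻) = 0.07616 mol in both cells.
K⁺ + e⁻ → K, so n(K) = 0.07616 mol
m(K) = 0.07616 × 39.10 = 2.98 g

2.98 g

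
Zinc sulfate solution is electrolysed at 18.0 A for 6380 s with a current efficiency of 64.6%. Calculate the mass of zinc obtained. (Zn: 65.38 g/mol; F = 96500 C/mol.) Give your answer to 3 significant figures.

Q = 18.0 × 6380 = 1.148×10^5 C
n(e⁻) = 1.148×10^5 / 96500 = 1.190 mol
Zn²⁺ + 2e⁻ → Zn, so theoretical m(Zn) = 0.5950 × 65.38 = 38.90 g
Actual mass = 64.6% × 38.90 = 25.1 g

25.1 g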